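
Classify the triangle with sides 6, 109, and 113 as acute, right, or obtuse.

obtuse

Compare the square of the longest side to the sum of squares of the other two: 6² + 109² = 11917 < 12769 = 113².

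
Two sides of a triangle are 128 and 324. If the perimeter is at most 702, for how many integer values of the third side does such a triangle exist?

54

Triangle inequality: 196 < x < 452. Perimeter ≤ 702 gives x ≤ 702 − 128 − 324 = 250.
So 196 < x ≤ 250; integers 197 through 250: 54 values.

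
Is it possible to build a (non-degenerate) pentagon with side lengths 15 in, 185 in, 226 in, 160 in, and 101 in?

Yes

A pentagon exists iff every side is shorter than the sum of the others — equivalently, the longest side is less than the sum of the rest.
Longest side 226 < 461 (sum of the remaining 4), so yes.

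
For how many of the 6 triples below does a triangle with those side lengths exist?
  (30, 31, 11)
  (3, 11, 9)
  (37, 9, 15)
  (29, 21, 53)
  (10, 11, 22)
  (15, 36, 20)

2

(11,30,31): 11+30 > 31 → valid
(3,9,11): 3+9 > 11 → valid
(9,15,37): 9+15 ≤ 37 → not valid
(21,29,53): 21+29 ≤ 53 → not valid
(10,11,22): 10+11 ≤ 22 → not valid
(15,20,36): 15+20 ≤ 36 → not valid
2 of the 6 triples form a triangle.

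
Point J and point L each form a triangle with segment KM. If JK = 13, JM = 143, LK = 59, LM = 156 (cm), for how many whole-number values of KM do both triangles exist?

25

From triangle JKM: 130 < KM < 156.
From triangle LKM: 97 < KM < 215.
Intersection: 130 < KM < 156, so integers 131 through 155: 25 values.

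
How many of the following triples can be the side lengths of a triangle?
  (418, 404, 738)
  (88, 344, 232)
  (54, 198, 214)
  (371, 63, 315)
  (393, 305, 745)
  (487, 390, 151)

(404,418,738): 404+418 > 738 → valid
(88,232,344): 88+232 ≤ 344 → not valid
(54,198,214): 54+198 > 214 → valid
(63,315,371): 63+315 > 371 → valid
(305,393,745): 305+393 ≤ 745 → not valid
(151,390,487): 151+390 > 487 → valid
4 of the 6 triples form a triangle.

4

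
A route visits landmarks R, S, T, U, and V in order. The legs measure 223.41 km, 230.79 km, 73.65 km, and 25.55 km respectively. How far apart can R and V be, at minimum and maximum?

0 ≤ RV ≤ 553.40 km

The maximum is all hops collinear in one direction: 223.41 + 230.79 + 73.65 + 25.55 = 553.40.
The longest hop is 230.79; the others sum to 322.61. Since 230.79 ≤ 322.61, the path can fold back on itself completely, so the minimum distance is 0.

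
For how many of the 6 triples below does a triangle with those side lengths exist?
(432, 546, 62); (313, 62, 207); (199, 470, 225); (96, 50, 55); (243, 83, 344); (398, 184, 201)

1

(62,432,546): 62+432 ≤ 546 → not valid
(62,207,313): 62+207 ≤ 313 → not valid
(199,225,470): 199+225 ≤ 470 → not valid
(50,55,96): 50+55 > 96 → valid
(83,243,344): 83+243 ≤ 344 → not valid
(184,201,398): 184+201 ≤ 398 → not valid
1 of the 6 triples forms a triangle.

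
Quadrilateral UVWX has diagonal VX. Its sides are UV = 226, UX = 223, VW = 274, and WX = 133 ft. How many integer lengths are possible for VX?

265

From triangle UVX: 3 < VX < 449.
From triangle WVX: 141 < VX < 407.
Intersection: 141 < VX < 407, so integers 142 through 406: 265 values.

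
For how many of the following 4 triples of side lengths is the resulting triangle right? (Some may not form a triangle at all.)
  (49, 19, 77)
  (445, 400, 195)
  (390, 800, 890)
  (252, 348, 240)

(49,19,77): 19+49 ≤ 77, not a triangle
(445,400,195): 195²+400² = 198025 = 445² → right
(390,800,890): 390²+800² = 792100 = 890² → right
(252,348,240): 240²+252² = 121104 = 348² → right
3 of the 4 are right.

3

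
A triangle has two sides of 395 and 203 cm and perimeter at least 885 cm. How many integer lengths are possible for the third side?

311

Triangle inequality: 192 < x < 598. Perimeter ≥ 885 gives x ≥ 885 − 395 − 203 = 287.
So 287 ≤ x < 598; integers 287 through 597: 311 values.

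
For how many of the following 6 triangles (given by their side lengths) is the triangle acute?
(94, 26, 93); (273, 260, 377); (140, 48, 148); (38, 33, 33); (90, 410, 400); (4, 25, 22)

2

(94,26,93): 26²+93² = 9325 > 8836 = 94² → acute
(273,260,377): 260²+273² = 142129 = 377² → right
(140,48,148): 48²+140² = 21904 = 148² → right
(38,33,33): 33²+33² = 2178 > 1444 = 38² → acute
(90,410,400): 90²+400² = 168100 = 410² → right
(4,25,22): 4²+22² = 500 < 625 = 25² → obtuse
2 of the 6 are acute.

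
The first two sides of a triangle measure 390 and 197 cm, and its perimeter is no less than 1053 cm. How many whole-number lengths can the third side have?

121

Triangle inequality: 193 < x < 587. Perimeter ≥ 1053 gives x ≥ 1053 − 390 − 197 = 466.
So 466 ≤ x < 587; integers 466 through 586: 121 values.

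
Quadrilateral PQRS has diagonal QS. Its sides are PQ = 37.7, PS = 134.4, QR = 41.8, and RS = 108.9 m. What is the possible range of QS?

96.7 < QS < 150.7

From triangle PQS: |37.7 − 134.4| < QS < 37.7 + 134.4, i.e. 96.7 < QS < 172.1.
From triangle RQS: 67.1 < QS < 150.7.
Both must hold, so QS lies in the intersection.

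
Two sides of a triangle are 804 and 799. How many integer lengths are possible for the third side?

The third side lies in the open interval (5, 1603).
Integers from 6 to 1602 inclusive: 1602 − 6 + 1 = 1597.

1597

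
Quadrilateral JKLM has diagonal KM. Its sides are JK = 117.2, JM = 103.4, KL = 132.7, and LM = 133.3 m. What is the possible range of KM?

From triangle JKM: |117.2 − 103.4| < KM < 117.2 + 103.4, i.e. 13.8 < KM < 220.6.
From triangle LKM: 0.6 < KM < 266.0.
Both must hold, so KM lies in the intersection.

13.8 < KM < 220.6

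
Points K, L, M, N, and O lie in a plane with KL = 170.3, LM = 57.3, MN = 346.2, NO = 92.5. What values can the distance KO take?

The maximum is all hops collinear in one direction: 170.3 + 57.3 + 346.2 + 92.5 = 666.3.
The longest hop is 346.2; the others sum to 320.1. Folding the others back against it leaves at least 346.2 − 320.1 = 26.1.

26.1 ≤ KO ≤ 666.3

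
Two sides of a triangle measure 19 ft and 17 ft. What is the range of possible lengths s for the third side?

2 < s < 36 (ft)

By the triangle inequality, s must be less than 19 + 17 = 36 and greater than |19 − 17| = 2.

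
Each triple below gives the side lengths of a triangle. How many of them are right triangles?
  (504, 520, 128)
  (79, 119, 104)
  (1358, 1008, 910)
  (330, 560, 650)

3

(504,520,128): 128²+504² = 270400 = 520² → right
(79,119,104): 79²+104² = 17057 > 14161 = 119² → acute
(1358,1008,910): 910²+1008² = 1844164 = 1358² → right
(330,560,650): 330²+560² = 422500 = 650² → right
3 of the 4 are right.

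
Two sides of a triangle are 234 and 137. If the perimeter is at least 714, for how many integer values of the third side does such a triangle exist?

Triangle inequality: 97 < x < 371. Perimeter ≥ 714 gives x ≥ 714 − 234 − 137 = 343.
So 343 ≤ x < 371; integers 343 through 370: 28 values.

28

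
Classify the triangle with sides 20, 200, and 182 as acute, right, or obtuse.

Compare the square of the longest side to the sum of squares of the other two: 20² + 182² = 33524 < 40000 = 200².

obtuse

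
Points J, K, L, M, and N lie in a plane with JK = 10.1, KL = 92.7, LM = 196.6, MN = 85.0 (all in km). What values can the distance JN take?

8.8 ≤ JN ≤ 384.4 km

The maximum is all hops collinear in one direction: 10.1 + 92.7 + 196.6 + 85.0 = 384.4.
The longest hop is 196.6; the others sum to 187.8. Folding the others back against it leaves at least 196.6 − 187.8 = 8.8.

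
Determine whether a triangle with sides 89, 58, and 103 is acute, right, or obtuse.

acute

Compare the square of the longest side to the sum of squares of the other two: 58² + 89² = 11285 > 10609 = 103².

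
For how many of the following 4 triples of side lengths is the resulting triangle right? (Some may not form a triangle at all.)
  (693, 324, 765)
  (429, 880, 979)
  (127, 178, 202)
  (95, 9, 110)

2

(693,324,765): 324²+693² = 585225 = 765² → right
(429,880,979): 429²+880² = 958441 = 979² → right
(127,178,202): 127²+178² = 47813 > 40804 = 202² → acute
(95,9,110): 9+95 ≤ 110, not a triangle
2 of the 4 are right.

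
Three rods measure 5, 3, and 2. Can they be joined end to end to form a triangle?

The two shorter sides sum to 5, exactly equal to the longest side 5.
That gives only a degenerate (flat) triangle — the inequality must be strict.

No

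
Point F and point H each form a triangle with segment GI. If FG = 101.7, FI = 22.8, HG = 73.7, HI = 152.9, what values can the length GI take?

From triangle FGI: |101.7 − 22.8| < GI < 101.7 + 22.8, i.e. 78.9 < GI < 124.5.
From triangle HGI: 79.2 < GI < 226.6.
Both must hold, so GI lies in the intersection.

79.2 < GI < 124.5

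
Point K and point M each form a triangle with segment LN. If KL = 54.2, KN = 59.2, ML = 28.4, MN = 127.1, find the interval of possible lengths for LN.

From triangle KLN: |54.2 − 59.2| < LN < 54.2 + 59.2, i.e. 5.0 < LN < 113.4.
From triangle MLN: 98.7 < LN < 155.5.
Both must hold, so LN lies in the intersection.

98.7 < LN < 113.4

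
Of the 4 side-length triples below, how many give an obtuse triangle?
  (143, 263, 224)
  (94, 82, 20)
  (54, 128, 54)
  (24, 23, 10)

1

(143,263,224): 143²+224² = 70625 > 69169 = 263² → acute
(94,82,20): 20²+82² = 7124 < 8836 = 94² → obtuse
(54,128,54): 54+54 ≤ 128, not a triangle
(24,23,10): 10²+23² = 629 > 576 = 24² → acute
1 of the 4 is obtuse.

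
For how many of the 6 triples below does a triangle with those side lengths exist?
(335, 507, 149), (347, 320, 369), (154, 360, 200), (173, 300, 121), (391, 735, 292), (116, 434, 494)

2

(149,335,507): 149+335 ≤ 507 → not valid
(320,347,369): 320+347 > 369 → valid
(154,200,360): 154+200 ≤ 360 → not valid
(121,173,300): 121+173 ≤ 300 → not valid
(292,391,735): 292+391 ≤ 735 → not valid
(116,434,494): 116+434 > 494 → valid
2 of the 6 triples form a triangle.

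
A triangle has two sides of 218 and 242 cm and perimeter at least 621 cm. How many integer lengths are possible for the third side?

Triangle inequality: 24 < x < 460. Perimeter ≥ 621 gives x ≥ 621 − 218 − 242 = 161.
So 161 ≤ x < 460; integers 161 through 459: 299 values.

299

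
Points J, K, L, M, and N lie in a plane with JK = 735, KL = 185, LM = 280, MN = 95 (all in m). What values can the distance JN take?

The maximum is all hops collinear in one direction: 735 + 185 + 280 + 95 = 1295.
The longest hop is 735; the others sum to 560. Folding the others back against it leaves at least 735 − 560 = 175.

175 ≤ JN ≤ 1295 m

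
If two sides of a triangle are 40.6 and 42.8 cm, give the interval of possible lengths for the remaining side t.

By the triangle inequality, t must be less than 40.6 + 42.8 = 83.4 and greater than |40.6 − 42.8| = 2.2.

2.2 < t < 83.4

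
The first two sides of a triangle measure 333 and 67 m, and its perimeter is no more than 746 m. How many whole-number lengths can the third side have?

80

Triangle inequality: 266 < x < 400. Perimeter ≤ 746 gives x ≤ 746 − 333 − 67 = 346.
So 266 < x ≤ 346; integers 267 through 346: 80 values.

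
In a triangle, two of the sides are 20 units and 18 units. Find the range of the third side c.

2 < c < 38

By the triangle inequality, c must be less than 20 + 18 = 38 and greater than |20 − 18| = 2.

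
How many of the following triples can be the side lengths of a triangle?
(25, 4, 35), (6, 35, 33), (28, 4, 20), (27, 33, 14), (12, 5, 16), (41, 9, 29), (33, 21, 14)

(4,25,35): 4+25 ≤ 35 → not valid
(6,33,35): 6+33 > 35 → valid
(4,20,28): 4+20 ≤ 28 → not valid
(14,27,33): 14+27 > 33 → valid
(5,12,16): 5+12 > 16 → valid
(9,29,41): 9+29 ≤ 41 → not valid
(14,21,33): 14+21 > 33 → valid
4 of the 7 triples form a triangle.

4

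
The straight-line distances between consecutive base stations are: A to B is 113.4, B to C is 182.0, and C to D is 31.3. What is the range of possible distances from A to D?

37.3 ≤ AD ≤ 326.7

The maximum is all hops collinear in one direction: 113.4 + 182.0 + 31.3 = 326.7.
The longest hop is 182.0; the others sum to 144.7. Folding the others back against it leaves at least 182.0 − 144.7 = 37.3.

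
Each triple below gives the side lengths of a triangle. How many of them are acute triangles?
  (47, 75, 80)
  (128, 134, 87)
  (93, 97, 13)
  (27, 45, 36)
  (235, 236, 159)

(47,75,80): 47²+75² = 7834 > 6400 = 80² → acute
(128,134,87): 87²+128² = 23953 > 17956 = 134² → acute
(93,97,13): 13²+93² = 8818 < 9409 = 97² → obtuse
(27,45,36): 27²+36² = 2025 = 45² → right
(235,236,159): 159²+235² = 80506 > 55696 = 236² → acute
3 of the 5 are acute.

3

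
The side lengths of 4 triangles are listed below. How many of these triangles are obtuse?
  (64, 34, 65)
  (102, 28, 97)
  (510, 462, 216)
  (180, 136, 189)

1

(64,34,65): 34²+64² = 5252 > 4225 = 65² → acute
(102,28,97): 28²+97² = 10193 < 10404 = 102² → obtuse
(510,462,216): 216²+462² = 260100 = 510² → right
(180,136,189): 136²+180² = 50896 > 35721 = 189² → acute
1 of the 4 is obtuse.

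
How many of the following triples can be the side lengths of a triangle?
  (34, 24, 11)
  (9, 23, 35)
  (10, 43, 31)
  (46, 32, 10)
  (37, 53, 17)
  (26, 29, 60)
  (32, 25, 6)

(11,24,34): 11+24 > 34 → valid
(9,23,35): 9+23 ≤ 35 → not valid
(10,31,43): 10+31 ≤ 43 → not valid
(10,32,46): 10+32 ≤ 46 → not valid
(17,37,53): 17+37 > 53 → valid
(26,29,60): 26+29 ≤ 60 → not valid
(6,25,32): 6+25 ≤ 32 → not valid
2 of the 7 triples form a triangle.

2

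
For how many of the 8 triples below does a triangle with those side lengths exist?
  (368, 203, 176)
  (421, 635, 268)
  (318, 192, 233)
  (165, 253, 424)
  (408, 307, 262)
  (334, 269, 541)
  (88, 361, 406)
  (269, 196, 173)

7

(176,203,368): 176+203 > 368 → valid
(268,421,635): 268+421 > 635 → valid
(192,233,318): 192+233 > 318 → valid
(165,253,424): 165+253 ≤ 424 → not valid
(262,307,408): 262+307 > 408 → valid
(269,334,541): 269+334 > 541 → valid
(88,361,406): 88+361 > 406 → valid
(173,196,269): 173+196 > 269 → valid
7 of the 8 triples form a triangle.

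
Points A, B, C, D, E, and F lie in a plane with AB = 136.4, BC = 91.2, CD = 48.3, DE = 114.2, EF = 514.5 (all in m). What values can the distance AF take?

The maximum is all hops collinear in one direction: 136.4 + 91.2 + 48.3 + 114.2 + 514.5 = 904.6.
The longest hop is 514.5; the others sum to 390.1. Folding the others back against it leaves at least 514.5 − 390.1 = 124.4.

124.4 ≤ AF ≤ 904.6 m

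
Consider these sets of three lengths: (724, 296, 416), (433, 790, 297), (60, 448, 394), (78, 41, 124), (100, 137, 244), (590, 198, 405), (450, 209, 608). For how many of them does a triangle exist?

(296,416,724): 296+416 ≤ 724 → not valid
(297,433,790): 297+433 ≤ 790 → not valid
(60,394,448): 60+394 > 448 → valid
(41,78,124): 41+78 ≤ 124 → not valid
(100,137,244): 100+137 ≤ 244 → not valid
(198,405,590): 198+405 > 590 → valid
(209,450,608): 209+450 > 608 → valid
3 of the 7 triples form a triangle.

3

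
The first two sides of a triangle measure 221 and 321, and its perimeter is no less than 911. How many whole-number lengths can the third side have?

Triangle inequality: 100 < x < 542. Perimeter ≥ 911 gives x ≥ 911 − 221 − 321 = 369.
So 369 ≤ x < 542; integers 369 through 541: 173 values.

173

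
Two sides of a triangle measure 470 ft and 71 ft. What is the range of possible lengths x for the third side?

399 < x < 541

By the triangle inequality, x must be less than 470 + 71 = 541 and greater than |470 − 71| = 399.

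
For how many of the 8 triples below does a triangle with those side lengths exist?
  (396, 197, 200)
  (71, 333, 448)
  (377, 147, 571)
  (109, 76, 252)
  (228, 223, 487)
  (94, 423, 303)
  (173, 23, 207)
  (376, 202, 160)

(197,200,396): 197+200 > 396 → valid
(71,333,448): 71+333 ≤ 448 → not valid
(147,377,571): 147+377 ≤ 571 → not valid
(76,109,252): 76+109 ≤ 252 → not valid
(223,228,487): 223+228 ≤ 487 → not valid
(94,303,423): 94+303 ≤ 423 → not valid
(23,173,207): 23+173 ≤ 207 → not valid
(160,202,376): 160+202 ≤ 376 → not valid
1 of the 8 triples forms a triangle.

1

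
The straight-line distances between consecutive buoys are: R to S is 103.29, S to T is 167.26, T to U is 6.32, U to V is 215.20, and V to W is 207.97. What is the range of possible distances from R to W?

0 ≤ RW ≤ 700.04

The maximum is all hops collinear in one direction: 103.29 + 167.26 + 6.32 + 215.20 + 207.97 = 700.04.
The longest hop is 215.20; the others sum to 484.84. Since 215.20 ≤ 484.84, the path can fold back on itself completely, so the minimum distance is 0.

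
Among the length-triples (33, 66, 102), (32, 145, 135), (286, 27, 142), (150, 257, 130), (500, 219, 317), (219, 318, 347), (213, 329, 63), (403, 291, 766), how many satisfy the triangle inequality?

4

(33,66,102): 33+66 ≤ 102 → not valid
(32,135,145): 32+135 > 145 → valid
(27,142,286): 27+142 ≤ 286 → not valid
(130,150,257): 130+150 > 257 → valid
(219,317,500): 219+317 > 500 → valid
(219,318,347): 219+318 > 347 → valid
(63,213,329): 63+213 ≤ 329 → not valid
(291,403,766): 291+403 ≤ 766 → not valid
4 of the 8 triples form a triangle.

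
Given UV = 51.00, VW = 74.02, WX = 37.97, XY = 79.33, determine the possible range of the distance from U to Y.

The maximum is all hops collinear in one direction: 51.00 + 74.02 + 37.97 + 79.33 = 242.32.
The longest hop is 79.33; the others sum to 162.99. Since 79.33 ≤ 162.99, the path can fold back on itself completely, so the minimum distance is 0.

0 ≤ UY ≤ 242.32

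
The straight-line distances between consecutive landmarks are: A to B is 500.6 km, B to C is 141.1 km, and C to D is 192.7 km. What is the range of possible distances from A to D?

The maximum is all hops collinear in one direction: 500.6 + 141.1 + 192.7 = 834.4.
The longest hop is 500.6; the others sum to 333.8. Folding the others back against it leaves at least 500.6 − 333.8 = 166.8.

166.8 ≤ AD ≤ 834.4 km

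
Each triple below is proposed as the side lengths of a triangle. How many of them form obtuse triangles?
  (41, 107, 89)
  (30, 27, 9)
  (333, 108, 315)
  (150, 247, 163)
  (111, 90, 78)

(41,107,89): 41²+89² = 9602 < 11449 = 107² → obtuse
(30,27,9): 9²+27² = 810 < 900 = 30² → obtuse
(333,108,315): 108²+315² = 110889 = 333² → right
(150,247,163): 150²+163² = 49069 < 61009 = 247² → obtuse
(111,90,78): 78²+90² = 14184 > 12321 = 111² → acute
3 of the 5 are obtuse.

3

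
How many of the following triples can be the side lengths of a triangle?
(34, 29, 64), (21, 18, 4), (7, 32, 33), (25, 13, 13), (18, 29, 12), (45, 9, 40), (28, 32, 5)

(29,34,64): 29+34 ≤ 64 → not valid
(4,18,21): 4+18 > 21 → valid
(7,32,33): 7+32 > 33 → valid
(13,13,25): 13+13 > 25 → valid
(12,18,29): 12+18 > 29 → valid
(9,40,45): 9+40 > 45 → valid
(5,28,32): 5+28 > 32 → valid
6 of the 7 triples form a triangle.

6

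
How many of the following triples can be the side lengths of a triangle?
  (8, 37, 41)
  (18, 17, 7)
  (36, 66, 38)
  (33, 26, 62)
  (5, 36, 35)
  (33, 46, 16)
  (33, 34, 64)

6

(8,37,41): 8+37 > 41 → valid
(7,17,18): 7+17 > 18 → valid
(36,38,66): 36+38 > 66 → valid
(26,33,62): 26+33 ≤ 62 → not valid
(5,35,36): 5+35 > 36 → valid
(16,33,46): 16+33 > 46 → valid
(33,34,64): 33+34 > 64 → valid
6 of the 7 triples form a triangle.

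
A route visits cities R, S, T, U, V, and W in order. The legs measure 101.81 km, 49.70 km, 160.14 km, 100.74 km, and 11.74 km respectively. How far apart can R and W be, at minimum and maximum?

0 ≤ RW ≤ 424.13 km

The maximum is all hops collinear in one direction: 101.81 + 49.70 + 160.14 + 100.74 + 11.74 = 424.13.
The longest hop is 160.14; the others sum to 263.99. Since 160.14 ≤ 263.99, the path can fold back on itself completely, so the minimum distance is 0.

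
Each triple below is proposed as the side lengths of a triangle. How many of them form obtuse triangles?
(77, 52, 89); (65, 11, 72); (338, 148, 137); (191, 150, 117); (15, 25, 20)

2

(77,52,89): 52²+77² = 8633 > 7921 = 89² → acute
(65,11,72): 11²+65² = 4346 < 5184 = 72² → obtuse
(338,148,137): 137+148 ≤ 338, not a triangle
(191,150,117): 117²+150² = 36189 < 36481 = 191² → obtuse
(15,25,20): 15²+20² = 625 = 25² → right
2 of the 5 are obtuse.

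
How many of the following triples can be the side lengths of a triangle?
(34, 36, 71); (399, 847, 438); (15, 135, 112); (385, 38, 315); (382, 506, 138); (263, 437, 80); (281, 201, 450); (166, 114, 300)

2

(34,36,71): 34+36 ≤ 71 → not valid
(399,438,847): 399+438 ≤ 847 → not valid
(15,112,135): 15+112 ≤ 135 → not valid
(38,315,385): 38+315 ≤ 385 → not valid
(138,382,506): 138+382 > 506 → valid
(80,263,437): 80+263 ≤ 437 → not valid
(201,281,450): 201+281 > 450 → valid
(114,166,300): 114+166 ≤ 300 → not valid
2 of the 8 triples form a triangle.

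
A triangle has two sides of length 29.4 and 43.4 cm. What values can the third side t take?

14.0 < t < 72.8

By the triangle inequality, t must be less than 29.4 + 43.4 = 72.8 and greater than |29.4 − 43.4| = 14.0.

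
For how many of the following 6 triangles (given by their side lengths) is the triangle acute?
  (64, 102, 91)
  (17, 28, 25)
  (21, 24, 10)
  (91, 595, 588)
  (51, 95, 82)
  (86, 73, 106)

(64,102,91): 64²+91² = 12377 > 10404 = 102² → acute
(17,28,25): 17²+25² = 914 > 784 = 28² → acute
(21,24,10): 10²+21² = 541 < 576 = 24² → obtuse
(91,595,588): 91²+588² = 354025 = 595² → right
(51,95,82): 51²+82² = 9325 > 9025 = 95² → acute
(86,73,106): 73²+86² = 12725 > 11236 = 106² → acute
4 of the 6 are acute.

4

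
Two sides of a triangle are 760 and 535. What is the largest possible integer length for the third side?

The third side must be strictly less than 760 + 535 = 1295.
The largest integer below 1295 is 1294.

1294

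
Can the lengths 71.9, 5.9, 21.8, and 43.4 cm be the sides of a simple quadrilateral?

No

For a quadrilateral, each side must be shorter than the sum of the others.
Here the longest side is 71.9, but the remaining 3 sides sum to only 71.1.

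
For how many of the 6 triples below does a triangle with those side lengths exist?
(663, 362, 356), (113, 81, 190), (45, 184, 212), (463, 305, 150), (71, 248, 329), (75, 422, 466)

(356,362,663): 356+362 > 663 → valid
(81,113,190): 81+113 > 190 → valid
(45,184,212): 45+184 > 212 → valid
(150,305,463): 150+305 ≤ 463 → not valid
(71,248,329): 71+248 ≤ 329 → not valid
(75,422,466): 75+422 > 466 → valid
4 of the 6 triples form a triangle.

4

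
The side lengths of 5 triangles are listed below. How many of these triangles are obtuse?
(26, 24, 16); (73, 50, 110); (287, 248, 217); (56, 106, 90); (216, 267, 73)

2

(26,24,16): 16²+24² = 832 > 676 = 26² → acute
(73,50,110): 50²+73² = 7829 < 12100 = 110² → obtuse
(287,248,217): 217²+248² = 108593 > 82369 = 287² → acute
(56,106,90): 56²+90² = 11236 = 106² → right
(216,267,73): 73²+216² = 51985 < 71289 = 267² → obtuse
2 of the 5 are obtuse.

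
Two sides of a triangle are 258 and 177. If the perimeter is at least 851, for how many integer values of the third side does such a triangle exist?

Triangle inequality: 81 < x < 435. Perimeter ≥ 851 gives x ≥ 851 − 258 − 177 = 416.
So 416 ≤ x < 435; integers 416 through 434: 19 values.

19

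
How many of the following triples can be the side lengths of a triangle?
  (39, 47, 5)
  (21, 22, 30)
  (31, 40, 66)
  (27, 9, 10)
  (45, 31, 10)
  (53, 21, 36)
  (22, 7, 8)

3

(5,39,47): 5+39 ≤ 47 → not valid
(21,22,30): 21+22 > 30 → valid
(31,40,66): 31+40 > 66 → valid
(9,10,27): 9+10 ≤ 27 → not valid
(10,31,45): 10+31 ≤ 45 → not valid
(21,36,53): 21+36 > 53 → valid
(7,8,22): 7+8 ≤ 22 → not valid
3 of the 7 triples form a triangle.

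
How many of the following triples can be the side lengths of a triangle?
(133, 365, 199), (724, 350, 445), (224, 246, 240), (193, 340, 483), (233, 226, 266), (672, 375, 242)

(133,199,365): 133+199 ≤ 365 → not valid
(350,445,724): 350+445 > 724 → valid
(224,240,246): 224+240 > 246 → valid
(193,340,483): 193+340 > 483 → valid
(226,233,266): 226+233 > 266 → valid
(242,375,672): 242+375 ≤ 672 → not valid
4 of the 6 triples form a triangle.

4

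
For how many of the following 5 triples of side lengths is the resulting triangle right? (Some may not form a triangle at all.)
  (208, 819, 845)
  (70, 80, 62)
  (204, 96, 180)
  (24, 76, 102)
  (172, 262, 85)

2

(208,819,845): 208²+819² = 714025 = 845² → right
(70,80,62): 62²+70² = 8744 > 6400 = 80² → acute
(204,96,180): 96²+180² = 41616 = 204² → right
(24,76,102): 24+76 ≤ 102, not a triangle
(172,262,85): 85+172 ≤ 262, not a triangle
2 of the 5 are right.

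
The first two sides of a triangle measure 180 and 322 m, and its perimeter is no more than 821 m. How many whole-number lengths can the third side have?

177

Triangle inequality: 142 < x < 502. Perimeter ≤ 821 gives x ≤ 821 − 180 − 322 = 319.
So 142 < x ≤ 319; integers 143 through 319: 177 values.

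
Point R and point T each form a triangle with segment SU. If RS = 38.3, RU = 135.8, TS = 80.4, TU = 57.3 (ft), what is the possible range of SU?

From triangle RSU: |38.3 − 135.8| < SU < 38.3 + 135.8, i.e. 97.5 < SU < 174.1.
From triangle TSU: 23.1 < SU < 137.7.
Both must hold, so SU lies in the intersection.

97.5 < SU < 137.7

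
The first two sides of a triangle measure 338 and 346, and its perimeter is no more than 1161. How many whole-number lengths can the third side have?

469

Triangle inequality: 8 < x < 684. Perimeter ≤ 1161 gives x ≤ 1161 − 338 − 346 = 477.
So 8 < x ≤ 477; integers 9 through 477: 469 values.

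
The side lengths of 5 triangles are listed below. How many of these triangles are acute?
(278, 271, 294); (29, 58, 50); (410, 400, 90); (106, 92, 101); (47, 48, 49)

3

(278,271,294): 271²+278² = 150725 > 86436 = 294² → acute
(29,58,50): 29²+50² = 3341 < 3364 = 58² → obtuse
(410,400,90): 90²+400² = 168100 = 410² → right
(106,92,101): 92²+101² = 18665 > 11236 = 106² → acute
(47,48,49): 47²+48² = 4513 > 2401 = 49² → acute
3 of the 5 are acute.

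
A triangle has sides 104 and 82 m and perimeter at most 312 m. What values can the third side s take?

22 < s ≤ 126 m

Triangle inequality alone gives 22 < s < 186.
The perimeter condition gives s ≤ 312 − 104 − 82 = 126.
Intersecting the two: 22 < s ≤ 126.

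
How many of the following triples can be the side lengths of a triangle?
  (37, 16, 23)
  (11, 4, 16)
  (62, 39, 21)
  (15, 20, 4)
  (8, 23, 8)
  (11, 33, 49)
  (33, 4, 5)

(16,23,37): 16+23 > 37 → valid
(4,11,16): 4+11 ≤ 16 → not valid
(21,39,62): 21+39 ≤ 62 → not valid
(4,15,20): 4+15 ≤ 20 → not valid
(8,8,23): 8+8 ≤ 23 → not valid
(11,33,49): 11+33 ≤ 49 → not valid
(4,5,33): 4+5 ≤ 33 → not valid
1 of the 7 triples forms a triangle.

1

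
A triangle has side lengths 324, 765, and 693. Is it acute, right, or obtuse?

Compare the square of the longest side to the sum of squares of the other two: 324² + 693² = 585225 = 765².

right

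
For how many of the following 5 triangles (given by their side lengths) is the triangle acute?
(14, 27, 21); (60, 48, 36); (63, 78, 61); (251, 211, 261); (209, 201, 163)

3

(14,27,21): 14²+21² = 637 < 729 = 27² → obtuse
(60,48,36): 36²+48² = 3600 = 60² → right
(63,78,61): 61²+63² = 7690 > 6084 = 78² → acute
(251,211,261): 211²+251² = 107522 > 68121 = 261² → acute
(209,201,163): 163²+201² = 66970 > 43681 = 209² → acute
3 of the 5 are acute.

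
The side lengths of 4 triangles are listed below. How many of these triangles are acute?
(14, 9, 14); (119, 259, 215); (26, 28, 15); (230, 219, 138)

(14,9,14): 9²+14² = 277 > 196 = 14² → acute
(119,259,215): 119²+215² = 60386 < 67081 = 259² → obtuse
(26,28,15): 15²+26² = 901 > 784 = 28² → acute
(230,219,138): 138²+219² = 67005 > 52900 = 230² → acute
3 of the 4 are acute.

3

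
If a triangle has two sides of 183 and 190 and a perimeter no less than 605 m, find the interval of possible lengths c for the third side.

232 ≤ c < 373 m

Triangle inequality alone gives 7 < c < 373.
The perimeter condition gives c ≥ 605 − 183 − 190 = 232.
Intersecting the two: 232 ≤ c < 373.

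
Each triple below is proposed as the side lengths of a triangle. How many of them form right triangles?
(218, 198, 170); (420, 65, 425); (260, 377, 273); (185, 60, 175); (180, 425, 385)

4

(218,198,170): 170²+198² = 68104 > 47524 = 218² → acute
(420,65,425): 65²+420² = 180625 = 425² → right
(260,377,273): 260²+273² = 142129 = 377² → right
(185,60,175): 60²+175² = 34225 = 185² → right
(180,425,385): 180²+385² = 180625 = 425² → right
4 of the 5 are right.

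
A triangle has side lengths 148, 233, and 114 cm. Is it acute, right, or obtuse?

Compare the square of the longest side to the sum of squares of the other two: 114² + 148² = 34900 < 54289 = 233².

obtuse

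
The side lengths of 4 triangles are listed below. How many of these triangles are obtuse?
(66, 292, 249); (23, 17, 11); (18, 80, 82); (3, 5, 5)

2

(66,292,249): 66²+249² = 66357 < 85264 = 292² → obtuse
(23,17,11): 11²+17² = 410 < 529 = 23² → obtuse
(18,80,82): 18²+80² = 6724 = 82² → right
(3,5,5): 3²+5² = 34 > 25 = 5² → acute
2 of the 4 are obtuse.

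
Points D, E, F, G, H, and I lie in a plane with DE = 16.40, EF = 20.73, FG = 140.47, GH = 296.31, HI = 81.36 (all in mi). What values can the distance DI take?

37.35 ≤ DI ≤ 555.27 mi

The maximum is all hops collinear in one direction: 16.40 + 20.73 + 140.47 + 296.31 + 81.36 = 555.27.
The longest hop is 296.31; the others sum to 258.96. Folding the others back against it leaves at least 296.31 − 258.96 = 37.35.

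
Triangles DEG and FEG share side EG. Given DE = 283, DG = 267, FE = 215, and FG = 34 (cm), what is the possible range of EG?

181 < EG < 249

From triangle DEG: |283 − 267| < EG < 283 + 267, i.e. 16 < EG < 550.
From triangle FEG: 181 < EG < 249.
Both must hold, so EG lies in the intersection.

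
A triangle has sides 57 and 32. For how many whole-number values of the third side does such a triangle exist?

The third side lies in the open interval (25, 89).
Integers from 26 to 88 inclusive: 88 − 26 + 1 = 63.

63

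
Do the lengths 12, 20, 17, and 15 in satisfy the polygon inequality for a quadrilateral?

Yes

A quadrilateral exists iff every side is shorter than the sum of the others — equivalently, the longest side is less than the sum of the rest.
Longest side 20 < 44 (sum of the remaining 3), so yes.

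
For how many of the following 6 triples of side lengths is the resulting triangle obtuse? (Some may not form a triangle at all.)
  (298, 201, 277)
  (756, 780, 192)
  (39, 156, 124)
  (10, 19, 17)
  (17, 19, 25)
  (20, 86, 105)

(298,201,277): 201²+277² = 117130 > 88804 = 298² → acute
(756,780,192): 192²+756² = 608400 = 780² → right
(39,156,124): 39²+124² = 16897 < 24336 = 156² → obtuse
(10,19,17): 10²+17² = 389 > 361 = 19² → acute
(17,19,25): 17²+19² = 650 > 625 = 25² → acute
(20,86,105): 20²+86² = 7796 < 11025 = 105² → obtuse
2 of the 6 are obtuse.

2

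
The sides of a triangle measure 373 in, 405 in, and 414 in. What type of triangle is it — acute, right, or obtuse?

acute

Compare the square of the longest side to the sum of squares of the other two: 373² + 405² = 303154 > 171396 = 414².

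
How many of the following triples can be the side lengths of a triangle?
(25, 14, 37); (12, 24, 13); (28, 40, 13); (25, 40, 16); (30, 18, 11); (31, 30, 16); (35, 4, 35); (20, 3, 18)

7

(14,25,37): 14+25 > 37 → valid
(12,13,24): 12+13 > 24 → valid
(13,28,40): 13+28 > 40 → valid
(16,25,40): 16+25 > 40 → valid
(11,18,30): 11+18 ≤ 30 → not valid
(16,30,31): 16+30 > 31 → valid
(4,35,35): 4+35 > 35 → valid
(3,18,20): 3+18 > 20 → valid
7 of the 8 triples form a triangle.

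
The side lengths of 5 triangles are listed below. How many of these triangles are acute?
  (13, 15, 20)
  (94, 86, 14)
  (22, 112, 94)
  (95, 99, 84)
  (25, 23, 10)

(13,15,20): 13²+15² = 394 < 400 = 20² → obtuse
(94,86,14): 14²+86² = 7592 < 8836 = 94² → obtuse
(22,112,94): 22²+94² = 9320 < 12544 = 112² → obtuse
(95,99,84): 84²+95² = 16081 > 9801 = 99² → acute
(25,23,10): 10²+23² = 629 > 625 = 25² → acute
2 of the 5 are acute.

2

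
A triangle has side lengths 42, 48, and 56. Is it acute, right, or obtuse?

acute

Compare the square of the longest side to the sum of squares of the other two: 42² + 48² = 4068 > 3136 = 56².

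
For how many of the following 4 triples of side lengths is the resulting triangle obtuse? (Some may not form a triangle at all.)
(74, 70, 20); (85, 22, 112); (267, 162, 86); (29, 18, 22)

2

(74,70,20): 20²+70² = 5300 < 5476 = 74² → obtuse
(85,22,112): 22+85 ≤ 112, not a triangle
(267,162,86): 86+162 ≤ 267, not a triangle
(29,18,22): 18²+22² = 808 < 841 = 29² → obtuse
2 of the 4 are obtuse.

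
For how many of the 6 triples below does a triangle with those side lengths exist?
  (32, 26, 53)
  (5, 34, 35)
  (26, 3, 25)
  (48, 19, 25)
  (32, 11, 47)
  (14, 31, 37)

4

(26,32,53): 26+32 > 53 → valid
(5,34,35): 5+34 > 35 → valid
(3,25,26): 3+25 > 26 → valid
(19,25,48): 19+25 ≤ 48 → not valid
(11,32,47): 11+32 ≤ 47 → not valid
(14,31,37): 14+31 > 37 → valid
4 of the 6 triples form a triangle.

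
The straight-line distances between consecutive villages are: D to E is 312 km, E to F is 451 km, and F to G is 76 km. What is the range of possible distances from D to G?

63 ≤ DG ≤ 839 km

The maximum is all hops collinear in one direction: 312 + 451 + 76 = 839.
The longest hop is 451; the others sum to 388. Folding the others back against it leaves at least 451 − 388 = 63.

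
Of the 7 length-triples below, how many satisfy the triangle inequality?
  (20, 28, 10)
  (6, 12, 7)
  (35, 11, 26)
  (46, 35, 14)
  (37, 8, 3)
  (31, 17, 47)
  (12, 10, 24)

(10,20,28): 10+20 > 28 → valid
(6,7,12): 6+7 > 12 → valid
(11,26,35): 11+26 > 35 → valid
(14,35,46): 14+35 > 46 → valid
(3,8,37): 3+8 ≤ 37 → not valid
(17,31,47): 17+31 > 47 → valid
(10,12,24): 10+12 ≤ 24 → not valid
5 of the 7 triples form a triangle.

5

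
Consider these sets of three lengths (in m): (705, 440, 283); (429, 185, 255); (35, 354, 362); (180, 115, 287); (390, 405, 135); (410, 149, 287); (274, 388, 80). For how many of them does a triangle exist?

6

(283,440,705): 283+440 > 705 → valid
(185,255,429): 185+255 > 429 → valid
(35,354,362): 35+354 > 362 → valid
(115,180,287): 115+180 > 287 → valid
(135,390,405): 135+390 > 405 → valid
(149,287,410): 149+287 > 410 → valid
(80,274,388): 80+274 ≤ 388 → not valid
6 of the 7 triples form a triangle.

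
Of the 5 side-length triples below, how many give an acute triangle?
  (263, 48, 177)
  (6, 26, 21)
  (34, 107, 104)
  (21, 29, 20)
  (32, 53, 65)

(263,48,177): 48+177 ≤ 263, not a triangle
(6,26,21): 6²+21² = 477 < 676 = 26² → obtuse
(34,107,104): 34²+104² = 11972 > 11449 = 107² → acute
(21,29,20): 20²+21² = 841 = 29² → right
(32,53,65): 32²+53² = 3833 < 4225 = 65² → obtuse
1 of the 5 is acute.

1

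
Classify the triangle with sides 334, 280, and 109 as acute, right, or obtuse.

Compare the square of the longest side to the sum of squares of the other two: 109² + 280² = 90281 < 111556 = 334².

obtuse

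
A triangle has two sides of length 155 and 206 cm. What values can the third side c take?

51 < c < 361 (cm)

By the triangle inequality, c must be less than 155 + 206 = 361 and greater than |155 − 206| = 51.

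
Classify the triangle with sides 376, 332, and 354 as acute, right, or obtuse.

acute

Compare the square of the longest side to the sum of squares of the other two: 332² + 354² = 235540 > 141376 = 376².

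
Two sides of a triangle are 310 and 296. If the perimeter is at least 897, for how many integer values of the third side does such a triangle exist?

315

Triangle inequality: 14 < x < 606. Perimeter ≥ 897 gives x ≥ 897 − 310 − 296 = 291.
So 291 ≤ x < 606; integers 291 through 605: 315 values.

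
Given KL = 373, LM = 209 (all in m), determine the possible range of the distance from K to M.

164 ≤ KM ≤ 582 m

By the triangle inequality, |373 − 209| ≤ KM ≤ 373 + 209.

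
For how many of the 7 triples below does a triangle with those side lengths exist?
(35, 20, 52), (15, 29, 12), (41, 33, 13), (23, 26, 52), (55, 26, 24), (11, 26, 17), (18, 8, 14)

4

(20,35,52): 20+35 > 52 → valid
(12,15,29): 12+15 ≤ 29 → not valid
(13,33,41): 13+33 > 41 → valid
(23,26,52): 23+26 ≤ 52 → not valid
(24,26,55): 24+26 ≤ 55 → not valid
(11,17,26): 11+17 > 26 → valid
(8,14,18): 8+14 > 18 → valid
4 of the 7 triples form a triangle.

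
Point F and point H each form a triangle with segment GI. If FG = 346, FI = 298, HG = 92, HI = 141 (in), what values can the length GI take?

From triangle FGI: |346 − 298| < GI < 346 + 298, i.e. 48 < GI < 644.
From triangle HGI: 49 < GI < 233.
Both must hold, so GI lies in the intersection.

49 < GI < 233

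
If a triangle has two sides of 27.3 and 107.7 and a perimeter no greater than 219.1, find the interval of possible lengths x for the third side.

Triangle inequality alone gives 80.4 < x < 135.0.
The perimeter condition gives x ≤ 219.1 − 27.3 − 107.7 = 84.1.
Intersecting the two: 80.4 < x ≤ 84.1.

80.4 < x ≤ 84.1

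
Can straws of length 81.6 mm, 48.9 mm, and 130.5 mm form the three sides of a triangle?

No

The two shorter sides sum to 130.5, exactly equal to the longest side 130.5.
That gives only a degenerate (flat) triangle — the inequality must be strict.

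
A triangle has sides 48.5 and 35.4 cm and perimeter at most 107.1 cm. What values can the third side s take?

13.1 < s ≤ 23.2 cm

Triangle inequality alone gives 13.1 < s < 83.9.
The perimeter condition gives s ≤ 107.1 − 48.5 − 35.4 = 23.2.
Intersecting the two: 13.1 < s ≤ 23.2.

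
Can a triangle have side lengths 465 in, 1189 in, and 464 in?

No

The longest side is 1189, but the other two sum to only 929.
929 < 1189, so the triangle inequality fails.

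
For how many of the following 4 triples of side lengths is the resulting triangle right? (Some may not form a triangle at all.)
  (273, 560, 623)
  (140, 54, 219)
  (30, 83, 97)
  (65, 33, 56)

2

(273,560,623): 273²+560² = 388129 = 623² → right
(140,54,219): 54+140 ≤ 219, not a triangle
(30,83,97): 30²+83² = 7789 < 9409 = 97² → obtuse
(65,33,56): 33²+56² = 4225 = 65² → right
2 of the 4 are right.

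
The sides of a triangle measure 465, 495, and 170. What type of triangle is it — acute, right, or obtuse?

Compare the square of the longest side to the sum of squares of the other two: 170² + 465² = 245125 > 245025 = 495².

acute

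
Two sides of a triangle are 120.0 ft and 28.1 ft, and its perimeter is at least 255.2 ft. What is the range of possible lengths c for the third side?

107.1 ≤ c < 148.1 ft

Triangle inequality alone gives 91.9 < c < 148.1.
The perimeter condition gives c ≥ 255.2 − 120.0 − 28.1 = 107.1.
Intersecting the two: 107.1 ≤ c < 148.1.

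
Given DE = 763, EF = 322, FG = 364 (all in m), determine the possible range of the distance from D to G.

The maximum is all hops collinear in one direction: 763 + 322 + 364 = 1449.
The longest hop is 763; the others sum to 686. Folding the others back against it leaves at least 763 − 686 = 77.

77 ≤ DG ≤ 1449 m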